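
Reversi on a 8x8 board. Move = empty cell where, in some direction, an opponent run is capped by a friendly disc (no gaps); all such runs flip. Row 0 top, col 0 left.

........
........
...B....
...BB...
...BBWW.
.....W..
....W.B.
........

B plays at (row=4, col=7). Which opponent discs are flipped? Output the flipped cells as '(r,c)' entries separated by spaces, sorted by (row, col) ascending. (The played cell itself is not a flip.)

Dir NW: first cell '.' (not opp) -> no flip
Dir N: first cell '.' (not opp) -> no flip
Dir NE: edge -> no flip
Dir W: opp run (4,6) (4,5) capped by B -> flip
Dir E: edge -> no flip
Dir SW: first cell '.' (not opp) -> no flip
Dir S: first cell '.' (not opp) -> no flip
Dir SE: edge -> no flip

Answer: (4,5) (4,6)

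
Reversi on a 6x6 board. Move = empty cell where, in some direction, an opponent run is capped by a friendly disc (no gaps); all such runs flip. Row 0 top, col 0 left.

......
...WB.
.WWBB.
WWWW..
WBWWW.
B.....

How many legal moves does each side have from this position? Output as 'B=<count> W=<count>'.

Answer: B=8 W=6

Derivation:
-- B to move --
(0,2): flips 1 -> legal
(0,3): flips 1 -> legal
(0,4): no bracket -> illegal
(1,0): no bracket -> illegal
(1,1): flips 2 -> legal
(1,2): flips 1 -> legal
(2,0): flips 4 -> legal
(3,4): no bracket -> illegal
(3,5): no bracket -> illegal
(4,5): flips 3 -> legal
(5,1): flips 2 -> legal
(5,2): no bracket -> illegal
(5,3): flips 2 -> legal
(5,4): no bracket -> illegal
(5,5): no bracket -> illegal
B mobility = 8
-- W to move --
(0,3): no bracket -> illegal
(0,4): no bracket -> illegal
(0,5): flips 2 -> legal
(1,2): no bracket -> illegal
(1,5): flips 2 -> legal
(2,5): flips 2 -> legal
(3,4): no bracket -> illegal
(3,5): flips 1 -> legal
(5,1): flips 1 -> legal
(5,2): flips 1 -> legal
W mobility = 6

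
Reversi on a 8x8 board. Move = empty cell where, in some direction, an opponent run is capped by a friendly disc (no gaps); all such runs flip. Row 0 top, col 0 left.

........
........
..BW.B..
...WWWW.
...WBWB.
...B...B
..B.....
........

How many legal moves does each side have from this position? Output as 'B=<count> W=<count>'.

Answer: B=7 W=11

Derivation:
-- B to move --
(1,2): no bracket -> illegal
(1,3): flips 3 -> legal
(1,4): no bracket -> illegal
(2,4): flips 3 -> legal
(2,6): flips 2 -> legal
(2,7): no bracket -> illegal
(3,2): no bracket -> illegal
(3,7): no bracket -> illegal
(4,2): flips 1 -> legal
(4,7): flips 1 -> legal
(5,2): flips 2 -> legal
(5,4): no bracket -> illegal
(5,5): flips 2 -> legal
(5,6): no bracket -> illegal
B mobility = 7
-- W to move --
(1,1): flips 1 -> legal
(1,2): no bracket -> illegal
(1,3): no bracket -> illegal
(1,4): flips 1 -> legal
(1,5): flips 1 -> legal
(1,6): flips 1 -> legal
(2,1): flips 1 -> legal
(2,4): no bracket -> illegal
(2,6): no bracket -> illegal
(3,1): no bracket -> illegal
(3,2): no bracket -> illegal
(3,7): no bracket -> illegal
(4,2): no bracket -> illegal
(4,7): flips 1 -> legal
(5,1): no bracket -> illegal
(5,2): no bracket -> illegal
(5,4): flips 1 -> legal
(5,5): flips 1 -> legal
(5,6): flips 1 -> legal
(6,1): no bracket -> illegal
(6,3): flips 1 -> legal
(6,4): no bracket -> illegal
(6,6): no bracket -> illegal
(6,7): no bracket -> illegal
(7,1): flips 3 -> legal
(7,2): no bracket -> illegal
(7,3): no bracket -> illegal
W mobility = 11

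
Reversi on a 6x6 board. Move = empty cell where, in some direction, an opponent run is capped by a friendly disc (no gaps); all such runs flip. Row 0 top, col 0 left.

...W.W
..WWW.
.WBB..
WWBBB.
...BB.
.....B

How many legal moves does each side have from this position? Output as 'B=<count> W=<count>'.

Answer: B=6 W=7

Derivation:
-- B to move --
(0,1): flips 1 -> legal
(0,2): flips 1 -> legal
(0,4): flips 1 -> legal
(1,0): flips 1 -> legal
(1,1): no bracket -> illegal
(1,5): no bracket -> illegal
(2,0): flips 1 -> legal
(2,4): no bracket -> illegal
(2,5): no bracket -> illegal
(4,0): flips 1 -> legal
(4,1): no bracket -> illegal
(4,2): no bracket -> illegal
B mobility = 6
-- W to move --
(1,1): no bracket -> illegal
(2,4): flips 2 -> legal
(2,5): no bracket -> illegal
(3,5): flips 3 -> legal
(4,1): flips 2 -> legal
(4,2): flips 2 -> legal
(4,5): flips 2 -> legal
(5,2): no bracket -> illegal
(5,3): flips 3 -> legal
(5,4): flips 2 -> legal
W mobility = 7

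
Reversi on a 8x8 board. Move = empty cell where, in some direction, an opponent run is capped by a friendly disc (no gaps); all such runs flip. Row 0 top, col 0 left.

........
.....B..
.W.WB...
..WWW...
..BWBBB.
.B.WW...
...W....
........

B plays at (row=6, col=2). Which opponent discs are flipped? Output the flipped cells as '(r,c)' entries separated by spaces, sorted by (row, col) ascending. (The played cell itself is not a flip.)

Dir NW: first cell 'B' (not opp) -> no flip
Dir N: first cell '.' (not opp) -> no flip
Dir NE: opp run (5,3) capped by B -> flip
Dir W: first cell '.' (not opp) -> no flip
Dir E: opp run (6,3), next='.' -> no flip
Dir SW: first cell '.' (not opp) -> no flip
Dir S: first cell '.' (not opp) -> no flip
Dir SE: first cell '.' (not opp) -> no flip

Answer: (5,3)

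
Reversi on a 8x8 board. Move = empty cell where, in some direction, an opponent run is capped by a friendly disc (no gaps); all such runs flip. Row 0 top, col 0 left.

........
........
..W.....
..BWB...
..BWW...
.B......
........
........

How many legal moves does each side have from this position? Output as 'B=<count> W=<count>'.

Answer: B=5 W=8

Derivation:
-- B to move --
(1,1): no bracket -> illegal
(1,2): flips 1 -> legal
(1,3): no bracket -> illegal
(2,1): no bracket -> illegal
(2,3): no bracket -> illegal
(2,4): flips 1 -> legal
(3,1): no bracket -> illegal
(3,5): no bracket -> illegal
(4,5): flips 2 -> legal
(5,2): flips 1 -> legal
(5,3): no bracket -> illegal
(5,4): flips 2 -> legal
(5,5): no bracket -> illegal
B mobility = 5
-- W to move --
(2,1): flips 1 -> legal
(2,3): no bracket -> illegal
(2,4): flips 1 -> legal
(2,5): flips 1 -> legal
(3,1): flips 1 -> legal
(3,5): flips 1 -> legal
(4,0): no bracket -> illegal
(4,1): flips 1 -> legal
(4,5): no bracket -> illegal
(5,0): no bracket -> illegal
(5,2): flips 2 -> legal
(5,3): no bracket -> illegal
(6,0): flips 2 -> legal
(6,1): no bracket -> illegal
(6,2): no bracket -> illegal
W mobility = 8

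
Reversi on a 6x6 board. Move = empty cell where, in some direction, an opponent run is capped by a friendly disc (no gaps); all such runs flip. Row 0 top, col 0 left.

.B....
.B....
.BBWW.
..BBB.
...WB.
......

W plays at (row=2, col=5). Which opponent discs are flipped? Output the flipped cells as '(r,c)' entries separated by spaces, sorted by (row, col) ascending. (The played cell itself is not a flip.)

Answer: (3,4)

Derivation:
Dir NW: first cell '.' (not opp) -> no flip
Dir N: first cell '.' (not opp) -> no flip
Dir NE: edge -> no flip
Dir W: first cell 'W' (not opp) -> no flip
Dir E: edge -> no flip
Dir SW: opp run (3,4) capped by W -> flip
Dir S: first cell '.' (not opp) -> no flip
Dir SE: edge -> no flip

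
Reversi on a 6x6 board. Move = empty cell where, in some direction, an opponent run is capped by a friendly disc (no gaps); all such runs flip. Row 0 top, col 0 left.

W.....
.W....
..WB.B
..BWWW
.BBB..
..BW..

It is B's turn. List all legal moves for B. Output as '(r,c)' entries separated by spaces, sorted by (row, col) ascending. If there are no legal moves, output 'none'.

Answer: (1,2) (2,1) (2,4) (4,5) (5,4)

Derivation:
(0,1): no bracket -> illegal
(0,2): no bracket -> illegal
(1,0): no bracket -> illegal
(1,2): flips 1 -> legal
(1,3): no bracket -> illegal
(2,0): no bracket -> illegal
(2,1): flips 1 -> legal
(2,4): flips 1 -> legal
(3,1): no bracket -> illegal
(4,4): no bracket -> illegal
(4,5): flips 2 -> legal
(5,4): flips 1 -> legal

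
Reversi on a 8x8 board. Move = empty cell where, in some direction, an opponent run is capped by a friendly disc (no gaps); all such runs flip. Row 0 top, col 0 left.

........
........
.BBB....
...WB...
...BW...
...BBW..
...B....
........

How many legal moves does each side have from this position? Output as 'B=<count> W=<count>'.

-- B to move --
(2,4): no bracket -> illegal
(3,2): flips 1 -> legal
(3,5): flips 1 -> legal
(4,2): no bracket -> illegal
(4,5): flips 1 -> legal
(4,6): no bracket -> illegal
(5,6): flips 1 -> legal
(6,4): no bracket -> illegal
(6,5): no bracket -> illegal
(6,6): flips 3 -> legal
B mobility = 5
-- W to move --
(1,0): no bracket -> illegal
(1,1): flips 1 -> legal
(1,2): no bracket -> illegal
(1,3): flips 1 -> legal
(1,4): no bracket -> illegal
(2,0): no bracket -> illegal
(2,4): flips 1 -> legal
(2,5): no bracket -> illegal
(3,0): no bracket -> illegal
(3,1): no bracket -> illegal
(3,2): no bracket -> illegal
(3,5): flips 1 -> legal
(4,2): flips 1 -> legal
(4,5): no bracket -> illegal
(5,2): flips 2 -> legal
(6,2): flips 1 -> legal
(6,4): flips 1 -> legal
(6,5): no bracket -> illegal
(7,2): no bracket -> illegal
(7,3): flips 3 -> legal
(7,4): no bracket -> illegal
W mobility = 9

Answer: B=5 W=9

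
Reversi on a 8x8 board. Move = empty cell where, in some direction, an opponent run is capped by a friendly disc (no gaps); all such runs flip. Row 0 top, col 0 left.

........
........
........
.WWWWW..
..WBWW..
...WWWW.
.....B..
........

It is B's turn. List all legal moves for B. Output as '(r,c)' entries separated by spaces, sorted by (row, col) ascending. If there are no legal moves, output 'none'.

(2,0): no bracket -> illegal
(2,1): flips 1 -> legal
(2,2): no bracket -> illegal
(2,3): flips 1 -> legal
(2,4): no bracket -> illegal
(2,5): flips 4 -> legal
(2,6): no bracket -> illegal
(3,0): no bracket -> illegal
(3,6): no bracket -> illegal
(4,0): no bracket -> illegal
(4,1): flips 1 -> legal
(4,6): flips 2 -> legal
(4,7): flips 1 -> legal
(5,1): no bracket -> illegal
(5,2): no bracket -> illegal
(5,7): no bracket -> illegal
(6,2): no bracket -> illegal
(6,3): flips 1 -> legal
(6,4): no bracket -> illegal
(6,6): no bracket -> illegal
(6,7): no bracket -> illegal

Answer: (2,1) (2,3) (2,5) (4,1) (4,6) (4,7) (6,3)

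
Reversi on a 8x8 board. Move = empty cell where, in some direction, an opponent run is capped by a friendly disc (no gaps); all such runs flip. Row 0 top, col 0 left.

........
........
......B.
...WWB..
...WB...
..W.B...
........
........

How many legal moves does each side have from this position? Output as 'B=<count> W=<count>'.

Answer: B=4 W=5

Derivation:
-- B to move --
(2,2): flips 1 -> legal
(2,3): no bracket -> illegal
(2,4): flips 1 -> legal
(2,5): no bracket -> illegal
(3,2): flips 3 -> legal
(4,1): no bracket -> illegal
(4,2): flips 1 -> legal
(4,5): no bracket -> illegal
(5,1): no bracket -> illegal
(5,3): no bracket -> illegal
(6,1): no bracket -> illegal
(6,2): no bracket -> illegal
(6,3): no bracket -> illegal
B mobility = 4
-- W to move --
(1,5): no bracket -> illegal
(1,6): no bracket -> illegal
(1,7): no bracket -> illegal
(2,4): no bracket -> illegal
(2,5): no bracket -> illegal
(2,7): no bracket -> illegal
(3,6): flips 1 -> legal
(3,7): no bracket -> illegal
(4,5): flips 1 -> legal
(4,6): no bracket -> illegal
(5,3): no bracket -> illegal
(5,5): flips 1 -> legal
(6,3): no bracket -> illegal
(6,4): flips 2 -> legal
(6,5): flips 1 -> legal
W mobility = 5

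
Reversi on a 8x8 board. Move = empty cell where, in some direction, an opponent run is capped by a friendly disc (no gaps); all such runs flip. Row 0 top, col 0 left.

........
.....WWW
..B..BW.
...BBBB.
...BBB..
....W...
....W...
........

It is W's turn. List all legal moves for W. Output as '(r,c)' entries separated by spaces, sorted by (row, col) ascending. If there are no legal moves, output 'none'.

(1,1): no bracket -> illegal
(1,2): no bracket -> illegal
(1,3): no bracket -> illegal
(1,4): no bracket -> illegal
(2,1): no bracket -> illegal
(2,3): no bracket -> illegal
(2,4): flips 3 -> legal
(2,7): flips 2 -> legal
(3,1): no bracket -> illegal
(3,2): flips 1 -> legal
(3,7): no bracket -> illegal
(4,2): no bracket -> illegal
(4,6): flips 1 -> legal
(4,7): no bracket -> illegal
(5,2): flips 3 -> legal
(5,3): flips 2 -> legal
(5,5): flips 3 -> legal
(5,6): no bracket -> illegal

Answer: (2,4) (2,7) (3,2) (4,6) (5,2) (5,3) (5,5)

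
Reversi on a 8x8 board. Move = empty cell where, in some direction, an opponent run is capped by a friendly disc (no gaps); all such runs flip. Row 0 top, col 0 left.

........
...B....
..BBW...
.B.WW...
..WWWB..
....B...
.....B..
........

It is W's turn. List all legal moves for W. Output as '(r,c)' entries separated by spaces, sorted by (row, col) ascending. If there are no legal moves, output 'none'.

(0,2): flips 1 -> legal
(0,3): flips 2 -> legal
(0,4): no bracket -> illegal
(1,1): flips 1 -> legal
(1,2): flips 1 -> legal
(1,4): no bracket -> illegal
(2,0): flips 1 -> legal
(2,1): flips 2 -> legal
(3,0): no bracket -> illegal
(3,2): no bracket -> illegal
(3,5): no bracket -> illegal
(3,6): no bracket -> illegal
(4,0): no bracket -> illegal
(4,1): no bracket -> illegal
(4,6): flips 1 -> legal
(5,3): no bracket -> illegal
(5,5): no bracket -> illegal
(5,6): flips 1 -> legal
(6,3): no bracket -> illegal
(6,4): flips 1 -> legal
(6,6): no bracket -> illegal
(7,4): no bracket -> illegal
(7,5): no bracket -> illegal
(7,6): flips 2 -> legal

Answer: (0,2) (0,3) (1,1) (1,2) (2,0) (2,1) (4,6) (5,6) (6,4) (7,6)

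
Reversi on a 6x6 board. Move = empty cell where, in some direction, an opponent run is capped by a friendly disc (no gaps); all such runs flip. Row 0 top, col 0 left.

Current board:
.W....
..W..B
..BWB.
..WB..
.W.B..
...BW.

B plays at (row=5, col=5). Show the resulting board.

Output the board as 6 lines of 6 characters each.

Answer: .W....
..W..B
..BWB.
..WB..
.W.B..
...BBB

Derivation:
Place B at (5,5); scan 8 dirs for brackets.
Dir NW: first cell '.' (not opp) -> no flip
Dir N: first cell '.' (not opp) -> no flip
Dir NE: edge -> no flip
Dir W: opp run (5,4) capped by B -> flip
Dir E: edge -> no flip
Dir SW: edge -> no flip
Dir S: edge -> no flip
Dir SE: edge -> no flip
All flips: (5,4)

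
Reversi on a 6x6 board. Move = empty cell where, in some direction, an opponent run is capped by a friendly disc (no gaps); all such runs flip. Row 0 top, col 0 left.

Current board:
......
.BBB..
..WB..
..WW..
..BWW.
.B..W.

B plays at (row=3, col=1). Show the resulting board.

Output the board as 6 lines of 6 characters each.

Answer: ......
.BBB..
..BB..
.BWW..
..BWW.
.B..W.

Derivation:
Place B at (3,1); scan 8 dirs for brackets.
Dir NW: first cell '.' (not opp) -> no flip
Dir N: first cell '.' (not opp) -> no flip
Dir NE: opp run (2,2) capped by B -> flip
Dir W: first cell '.' (not opp) -> no flip
Dir E: opp run (3,2) (3,3), next='.' -> no flip
Dir SW: first cell '.' (not opp) -> no flip
Dir S: first cell '.' (not opp) -> no flip
Dir SE: first cell 'B' (not opp) -> no flip
All flips: (2,2)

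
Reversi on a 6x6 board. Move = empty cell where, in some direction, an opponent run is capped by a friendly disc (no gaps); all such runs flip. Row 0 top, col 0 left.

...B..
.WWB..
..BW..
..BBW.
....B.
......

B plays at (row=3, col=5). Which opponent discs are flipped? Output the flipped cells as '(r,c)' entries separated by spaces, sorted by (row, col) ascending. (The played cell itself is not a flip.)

Dir NW: first cell '.' (not opp) -> no flip
Dir N: first cell '.' (not opp) -> no flip
Dir NE: edge -> no flip
Dir W: opp run (3,4) capped by B -> flip
Dir E: edge -> no flip
Dir SW: first cell 'B' (not opp) -> no flip
Dir S: first cell '.' (not opp) -> no flip
Dir SE: edge -> no flip

Answer: (3,4)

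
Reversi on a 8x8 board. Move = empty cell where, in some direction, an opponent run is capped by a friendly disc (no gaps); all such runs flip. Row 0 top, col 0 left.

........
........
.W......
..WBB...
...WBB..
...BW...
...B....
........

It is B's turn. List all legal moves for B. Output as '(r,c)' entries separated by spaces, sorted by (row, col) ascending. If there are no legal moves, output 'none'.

(1,0): no bracket -> illegal
(1,1): no bracket -> illegal
(1,2): no bracket -> illegal
(2,0): no bracket -> illegal
(2,2): no bracket -> illegal
(2,3): no bracket -> illegal
(3,0): no bracket -> illegal
(3,1): flips 1 -> legal
(4,1): no bracket -> illegal
(4,2): flips 1 -> legal
(5,2): flips 1 -> legal
(5,5): flips 1 -> legal
(6,4): flips 1 -> legal
(6,5): no bracket -> illegal

Answer: (3,1) (4,2) (5,2) (5,5) (6,4)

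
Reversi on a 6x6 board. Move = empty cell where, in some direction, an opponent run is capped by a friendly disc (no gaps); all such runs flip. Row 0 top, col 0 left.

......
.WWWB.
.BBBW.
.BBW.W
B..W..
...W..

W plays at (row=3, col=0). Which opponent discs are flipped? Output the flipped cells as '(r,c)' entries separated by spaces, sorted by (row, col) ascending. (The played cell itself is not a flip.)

Answer: (2,1) (3,1) (3,2)

Derivation:
Dir NW: edge -> no flip
Dir N: first cell '.' (not opp) -> no flip
Dir NE: opp run (2,1) capped by W -> flip
Dir W: edge -> no flip
Dir E: opp run (3,1) (3,2) capped by W -> flip
Dir SW: edge -> no flip
Dir S: opp run (4,0), next='.' -> no flip
Dir SE: first cell '.' (not opp) -> no flip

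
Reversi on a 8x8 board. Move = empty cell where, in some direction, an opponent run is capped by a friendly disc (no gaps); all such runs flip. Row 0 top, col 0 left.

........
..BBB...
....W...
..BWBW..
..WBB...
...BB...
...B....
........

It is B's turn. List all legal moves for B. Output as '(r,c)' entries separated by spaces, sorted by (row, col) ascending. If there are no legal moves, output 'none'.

(1,5): no bracket -> illegal
(2,2): flips 1 -> legal
(2,3): flips 1 -> legal
(2,5): no bracket -> illegal
(2,6): flips 1 -> legal
(3,1): flips 1 -> legal
(3,6): flips 1 -> legal
(4,1): flips 1 -> legal
(4,5): no bracket -> illegal
(4,6): flips 2 -> legal
(5,1): no bracket -> illegal
(5,2): flips 1 -> legal

Answer: (2,2) (2,3) (2,6) (3,1) (3,6) (4,1) (4,6) (5,2)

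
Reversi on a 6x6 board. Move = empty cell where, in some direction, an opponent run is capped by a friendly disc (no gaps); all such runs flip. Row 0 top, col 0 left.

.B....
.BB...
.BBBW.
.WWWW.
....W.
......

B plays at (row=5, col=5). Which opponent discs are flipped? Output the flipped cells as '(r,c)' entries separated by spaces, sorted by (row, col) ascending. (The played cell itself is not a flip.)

Dir NW: opp run (4,4) (3,3) capped by B -> flip
Dir N: first cell '.' (not opp) -> no flip
Dir NE: edge -> no flip
Dir W: first cell '.' (not opp) -> no flip
Dir E: edge -> no flip
Dir SW: edge -> no flip
Dir S: edge -> no flip
Dir SE: edge -> no flip

Answer: (3,3) (4,4)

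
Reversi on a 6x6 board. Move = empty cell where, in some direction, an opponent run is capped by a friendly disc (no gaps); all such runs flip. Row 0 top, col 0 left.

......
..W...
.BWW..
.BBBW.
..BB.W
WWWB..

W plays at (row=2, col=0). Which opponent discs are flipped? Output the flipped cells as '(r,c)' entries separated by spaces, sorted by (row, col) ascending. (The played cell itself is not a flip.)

Dir NW: edge -> no flip
Dir N: first cell '.' (not opp) -> no flip
Dir NE: first cell '.' (not opp) -> no flip
Dir W: edge -> no flip
Dir E: opp run (2,1) capped by W -> flip
Dir SW: edge -> no flip
Dir S: first cell '.' (not opp) -> no flip
Dir SE: opp run (3,1) (4,2) (5,3), next=edge -> no flip

Answer: (2,1)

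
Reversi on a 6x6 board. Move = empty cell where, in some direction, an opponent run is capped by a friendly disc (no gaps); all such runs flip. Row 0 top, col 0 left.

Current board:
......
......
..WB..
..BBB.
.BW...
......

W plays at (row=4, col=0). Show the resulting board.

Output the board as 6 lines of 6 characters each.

Place W at (4,0); scan 8 dirs for brackets.
Dir NW: edge -> no flip
Dir N: first cell '.' (not opp) -> no flip
Dir NE: first cell '.' (not opp) -> no flip
Dir W: edge -> no flip
Dir E: opp run (4,1) capped by W -> flip
Dir SW: edge -> no flip
Dir S: first cell '.' (not opp) -> no flip
Dir SE: first cell '.' (not opp) -> no flip
All flips: (4,1)

Answer: ......
......
..WB..
..BBB.
WWW...
......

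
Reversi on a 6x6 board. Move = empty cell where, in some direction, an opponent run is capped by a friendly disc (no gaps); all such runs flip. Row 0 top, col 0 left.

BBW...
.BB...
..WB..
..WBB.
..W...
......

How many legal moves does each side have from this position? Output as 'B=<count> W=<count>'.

Answer: B=6 W=5

Derivation:
-- B to move --
(0,3): flips 1 -> legal
(1,3): no bracket -> illegal
(2,1): flips 1 -> legal
(3,1): flips 1 -> legal
(4,1): flips 1 -> legal
(4,3): no bracket -> illegal
(5,1): flips 1 -> legal
(5,2): flips 3 -> legal
(5,3): no bracket -> illegal
B mobility = 6
-- W to move --
(0,3): no bracket -> illegal
(1,0): no bracket -> illegal
(1,3): no bracket -> illegal
(1,4): flips 1 -> legal
(2,0): flips 1 -> legal
(2,1): no bracket -> illegal
(2,4): flips 2 -> legal
(2,5): no bracket -> illegal
(3,5): flips 2 -> legal
(4,3): no bracket -> illegal
(4,4): flips 1 -> legal
(4,5): no bracket -> illegal
W mobility = 5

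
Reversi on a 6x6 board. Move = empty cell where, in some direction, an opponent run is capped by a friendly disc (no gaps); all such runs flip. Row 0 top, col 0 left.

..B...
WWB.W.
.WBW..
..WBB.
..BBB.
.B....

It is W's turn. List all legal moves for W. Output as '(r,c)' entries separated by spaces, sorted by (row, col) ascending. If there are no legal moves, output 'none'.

Answer: (0,1) (0,3) (1,3) (3,5) (4,5) (5,2) (5,3) (5,4) (5,5)

Derivation:
(0,1): flips 1 -> legal
(0,3): flips 1 -> legal
(1,3): flips 1 -> legal
(2,4): no bracket -> illegal
(2,5): no bracket -> illegal
(3,1): no bracket -> illegal
(3,5): flips 2 -> legal
(4,0): no bracket -> illegal
(4,1): no bracket -> illegal
(4,5): flips 1 -> legal
(5,0): no bracket -> illegal
(5,2): flips 1 -> legal
(5,3): flips 2 -> legal
(5,4): flips 1 -> legal
(5,5): flips 3 -> legal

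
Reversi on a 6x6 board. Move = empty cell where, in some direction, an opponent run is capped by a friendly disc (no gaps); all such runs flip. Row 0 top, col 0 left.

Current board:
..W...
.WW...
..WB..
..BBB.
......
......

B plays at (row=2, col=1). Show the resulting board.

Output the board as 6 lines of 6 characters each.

Answer: ..W...
.WW...
.BBB..
..BBB.
......
......

Derivation:
Place B at (2,1); scan 8 dirs for brackets.
Dir NW: first cell '.' (not opp) -> no flip
Dir N: opp run (1,1), next='.' -> no flip
Dir NE: opp run (1,2), next='.' -> no flip
Dir W: first cell '.' (not opp) -> no flip
Dir E: opp run (2,2) capped by B -> flip
Dir SW: first cell '.' (not opp) -> no flip
Dir S: first cell '.' (not opp) -> no flip
Dir SE: first cell 'B' (not opp) -> no flip
All flips: (2,2)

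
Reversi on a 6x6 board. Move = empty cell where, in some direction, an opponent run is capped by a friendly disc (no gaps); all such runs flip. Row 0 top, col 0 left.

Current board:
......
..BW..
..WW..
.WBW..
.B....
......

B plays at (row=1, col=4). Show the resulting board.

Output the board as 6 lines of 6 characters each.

Place B at (1,4); scan 8 dirs for brackets.
Dir NW: first cell '.' (not opp) -> no flip
Dir N: first cell '.' (not opp) -> no flip
Dir NE: first cell '.' (not opp) -> no flip
Dir W: opp run (1,3) capped by B -> flip
Dir E: first cell '.' (not opp) -> no flip
Dir SW: opp run (2,3) capped by B -> flip
Dir S: first cell '.' (not opp) -> no flip
Dir SE: first cell '.' (not opp) -> no flip
All flips: (1,3) (2,3)

Answer: ......
..BBB.
..WB..
.WBW..
.B....
......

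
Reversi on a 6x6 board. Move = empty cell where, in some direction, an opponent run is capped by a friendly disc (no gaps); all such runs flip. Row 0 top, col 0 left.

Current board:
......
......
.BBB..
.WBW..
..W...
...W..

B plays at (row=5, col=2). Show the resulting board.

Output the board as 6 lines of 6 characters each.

Place B at (5,2); scan 8 dirs for brackets.
Dir NW: first cell '.' (not opp) -> no flip
Dir N: opp run (4,2) capped by B -> flip
Dir NE: first cell '.' (not opp) -> no flip
Dir W: first cell '.' (not opp) -> no flip
Dir E: opp run (5,3), next='.' -> no flip
Dir SW: edge -> no flip
Dir S: edge -> no flip
Dir SE: edge -> no flip
All flips: (4,2)

Answer: ......
......
.BBB..
.WBW..
..B...
..BW..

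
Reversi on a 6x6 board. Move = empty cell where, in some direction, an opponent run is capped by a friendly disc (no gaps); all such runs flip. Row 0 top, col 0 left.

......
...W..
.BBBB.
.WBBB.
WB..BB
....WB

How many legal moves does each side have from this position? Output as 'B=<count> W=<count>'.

Answer: B=5 W=6

Derivation:
-- B to move --
(0,2): flips 1 -> legal
(0,3): flips 1 -> legal
(0,4): flips 1 -> legal
(1,2): no bracket -> illegal
(1,4): no bracket -> illegal
(2,0): no bracket -> illegal
(3,0): flips 1 -> legal
(4,2): no bracket -> illegal
(4,3): no bracket -> illegal
(5,0): no bracket -> illegal
(5,1): no bracket -> illegal
(5,3): flips 1 -> legal
B mobility = 5
-- W to move --
(1,0): no bracket -> illegal
(1,1): flips 1 -> legal
(1,2): no bracket -> illegal
(1,4): flips 3 -> legal
(1,5): no bracket -> illegal
(2,0): no bracket -> illegal
(2,5): no bracket -> illegal
(3,0): no bracket -> illegal
(3,5): flips 4 -> legal
(4,2): flips 1 -> legal
(4,3): flips 2 -> legal
(5,0): no bracket -> illegal
(5,1): flips 1 -> legal
(5,2): no bracket -> illegal
(5,3): no bracket -> illegal
W mobility = 6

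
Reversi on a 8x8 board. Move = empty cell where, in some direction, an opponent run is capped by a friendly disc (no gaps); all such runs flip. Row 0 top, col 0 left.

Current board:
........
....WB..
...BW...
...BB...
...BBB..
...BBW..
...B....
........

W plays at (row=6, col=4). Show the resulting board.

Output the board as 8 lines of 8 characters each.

Place W at (6,4); scan 8 dirs for brackets.
Dir NW: opp run (5,3), next='.' -> no flip
Dir N: opp run (5,4) (4,4) (3,4) capped by W -> flip
Dir NE: first cell 'W' (not opp) -> no flip
Dir W: opp run (6,3), next='.' -> no flip
Dir E: first cell '.' (not opp) -> no flip
Dir SW: first cell '.' (not opp) -> no flip
Dir S: first cell '.' (not opp) -> no flip
Dir SE: first cell '.' (not opp) -> no flip
All flips: (3,4) (4,4) (5,4)

Answer: ........
....WB..
...BW...
...BW...
...BWB..
...BWW..
...BW...
........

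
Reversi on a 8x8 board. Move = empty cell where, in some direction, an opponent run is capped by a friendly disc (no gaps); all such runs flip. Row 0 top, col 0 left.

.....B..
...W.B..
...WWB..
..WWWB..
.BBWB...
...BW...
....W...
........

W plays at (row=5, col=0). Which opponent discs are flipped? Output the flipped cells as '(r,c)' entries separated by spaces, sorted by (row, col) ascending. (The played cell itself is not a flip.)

Answer: (4,1)

Derivation:
Dir NW: edge -> no flip
Dir N: first cell '.' (not opp) -> no flip
Dir NE: opp run (4,1) capped by W -> flip
Dir W: edge -> no flip
Dir E: first cell '.' (not opp) -> no flip
Dir SW: edge -> no flip
Dir S: first cell '.' (not opp) -> no flip
Dir SE: first cell '.' (not opp) -> no flip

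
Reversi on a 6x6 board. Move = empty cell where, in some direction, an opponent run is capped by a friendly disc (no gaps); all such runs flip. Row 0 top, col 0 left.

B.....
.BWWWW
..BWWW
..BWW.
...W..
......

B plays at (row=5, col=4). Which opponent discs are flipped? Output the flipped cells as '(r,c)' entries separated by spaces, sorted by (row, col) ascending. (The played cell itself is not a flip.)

Dir NW: opp run (4,3) capped by B -> flip
Dir N: first cell '.' (not opp) -> no flip
Dir NE: first cell '.' (not opp) -> no flip
Dir W: first cell '.' (not opp) -> no flip
Dir E: first cell '.' (not opp) -> no flip
Dir SW: edge -> no flip
Dir S: edge -> no flip
Dir SE: edge -> no flip

Answer: (4,3)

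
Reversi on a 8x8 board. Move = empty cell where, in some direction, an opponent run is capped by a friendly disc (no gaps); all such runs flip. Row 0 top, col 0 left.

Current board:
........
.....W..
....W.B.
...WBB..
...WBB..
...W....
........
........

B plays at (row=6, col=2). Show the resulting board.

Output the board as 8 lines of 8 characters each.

Place B at (6,2); scan 8 dirs for brackets.
Dir NW: first cell '.' (not opp) -> no flip
Dir N: first cell '.' (not opp) -> no flip
Dir NE: opp run (5,3) capped by B -> flip
Dir W: first cell '.' (not opp) -> no flip
Dir E: first cell '.' (not opp) -> no flip
Dir SW: first cell '.' (not opp) -> no flip
Dir S: first cell '.' (not opp) -> no flip
Dir SE: first cell '.' (not opp) -> no flip
All flips: (5,3)

Answer: ........
.....W..
....W.B.
...WBB..
...WBB..
...B....
..B.....
........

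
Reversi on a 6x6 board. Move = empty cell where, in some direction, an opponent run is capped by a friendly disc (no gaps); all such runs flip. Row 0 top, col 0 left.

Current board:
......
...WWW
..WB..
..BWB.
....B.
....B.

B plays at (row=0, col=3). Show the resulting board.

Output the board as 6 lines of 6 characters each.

Place B at (0,3); scan 8 dirs for brackets.
Dir NW: edge -> no flip
Dir N: edge -> no flip
Dir NE: edge -> no flip
Dir W: first cell '.' (not opp) -> no flip
Dir E: first cell '.' (not opp) -> no flip
Dir SW: first cell '.' (not opp) -> no flip
Dir S: opp run (1,3) capped by B -> flip
Dir SE: opp run (1,4), next='.' -> no flip
All flips: (1,3)

Answer: ...B..
...BWW
..WB..
..BWB.
....B.
....B.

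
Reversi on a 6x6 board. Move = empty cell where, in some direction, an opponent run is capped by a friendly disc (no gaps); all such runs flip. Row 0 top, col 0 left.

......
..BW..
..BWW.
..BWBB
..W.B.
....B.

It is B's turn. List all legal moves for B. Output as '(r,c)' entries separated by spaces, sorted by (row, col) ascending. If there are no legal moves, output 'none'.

(0,2): flips 2 -> legal
(0,3): no bracket -> illegal
(0,4): flips 1 -> legal
(1,4): flips 3 -> legal
(1,5): no bracket -> illegal
(2,5): flips 2 -> legal
(3,1): no bracket -> illegal
(4,1): no bracket -> illegal
(4,3): no bracket -> illegal
(5,1): no bracket -> illegal
(5,2): flips 1 -> legal
(5,3): no bracket -> illegal

Answer: (0,2) (0,4) (1,4) (2,5) (5,2)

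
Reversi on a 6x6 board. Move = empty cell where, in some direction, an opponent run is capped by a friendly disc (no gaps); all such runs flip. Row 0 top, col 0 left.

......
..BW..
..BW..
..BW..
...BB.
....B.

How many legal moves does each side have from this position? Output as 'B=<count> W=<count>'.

-- B to move --
(0,2): no bracket -> illegal
(0,3): flips 3 -> legal
(0,4): flips 1 -> legal
(1,4): flips 2 -> legal
(2,4): flips 1 -> legal
(3,4): flips 2 -> legal
(4,2): no bracket -> illegal
B mobility = 5
-- W to move --
(0,1): flips 1 -> legal
(0,2): no bracket -> illegal
(0,3): no bracket -> illegal
(1,1): flips 2 -> legal
(2,1): flips 1 -> legal
(3,1): flips 2 -> legal
(3,4): no bracket -> illegal
(3,5): no bracket -> illegal
(4,1): flips 1 -> legal
(4,2): no bracket -> illegal
(4,5): no bracket -> illegal
(5,2): no bracket -> illegal
(5,3): flips 1 -> legal
(5,5): flips 1 -> legal
W mobility = 7

Answer: B=5 W=7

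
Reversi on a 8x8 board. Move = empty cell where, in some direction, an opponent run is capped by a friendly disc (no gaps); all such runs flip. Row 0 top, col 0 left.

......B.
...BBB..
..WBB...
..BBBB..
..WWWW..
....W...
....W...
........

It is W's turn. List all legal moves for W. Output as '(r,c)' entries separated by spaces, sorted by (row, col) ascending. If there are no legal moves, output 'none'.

(0,2): no bracket -> illegal
(0,3): flips 3 -> legal
(0,4): flips 4 -> legal
(0,5): no bracket -> illegal
(0,7): no bracket -> illegal
(1,2): flips 2 -> legal
(1,6): no bracket -> illegal
(1,7): no bracket -> illegal
(2,1): flips 1 -> legal
(2,5): flips 4 -> legal
(2,6): flips 1 -> legal
(3,1): no bracket -> illegal
(3,6): no bracket -> illegal
(4,1): no bracket -> illegal
(4,6): no bracket -> illegal

Answer: (0,3) (0,4) (1,2) (2,1) (2,5) (2,6)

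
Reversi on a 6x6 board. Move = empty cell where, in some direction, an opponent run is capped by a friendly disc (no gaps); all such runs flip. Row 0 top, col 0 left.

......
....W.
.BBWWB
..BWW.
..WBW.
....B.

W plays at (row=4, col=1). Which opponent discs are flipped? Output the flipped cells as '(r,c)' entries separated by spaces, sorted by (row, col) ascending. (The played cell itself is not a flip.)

Dir NW: first cell '.' (not opp) -> no flip
Dir N: first cell '.' (not opp) -> no flip
Dir NE: opp run (3,2) capped by W -> flip
Dir W: first cell '.' (not opp) -> no flip
Dir E: first cell 'W' (not opp) -> no flip
Dir SW: first cell '.' (not opp) -> no flip
Dir S: first cell '.' (not opp) -> no flip
Dir SE: first cell '.' (not opp) -> no flip

Answer: (3,2)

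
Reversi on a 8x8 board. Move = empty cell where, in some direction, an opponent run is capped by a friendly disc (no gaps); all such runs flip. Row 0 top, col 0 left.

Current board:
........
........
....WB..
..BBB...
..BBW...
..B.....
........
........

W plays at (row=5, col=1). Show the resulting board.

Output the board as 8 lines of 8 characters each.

Answer: ........
........
....WB..
..BWB...
..WBW...
.WB.....
........
........

Derivation:
Place W at (5,1); scan 8 dirs for brackets.
Dir NW: first cell '.' (not opp) -> no flip
Dir N: first cell '.' (not opp) -> no flip
Dir NE: opp run (4,2) (3,3) capped by W -> flip
Dir W: first cell '.' (not opp) -> no flip
Dir E: opp run (5,2), next='.' -> no flip
Dir SW: first cell '.' (not opp) -> no flip
Dir S: first cell '.' (not opp) -> no flip
Dir SE: first cell '.' (not opp) -> no flip
All flips: (3,3) (4,2)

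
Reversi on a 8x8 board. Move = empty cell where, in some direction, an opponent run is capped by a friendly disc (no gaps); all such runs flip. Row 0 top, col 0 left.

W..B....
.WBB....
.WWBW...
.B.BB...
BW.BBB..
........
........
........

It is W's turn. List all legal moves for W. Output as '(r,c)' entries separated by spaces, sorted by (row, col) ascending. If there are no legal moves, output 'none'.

Answer: (0,2) (0,4) (1,4) (4,2) (5,4) (5,5)

Derivation:
(0,1): no bracket -> illegal
(0,2): flips 2 -> legal
(0,4): flips 1 -> legal
(1,4): flips 2 -> legal
(2,0): no bracket -> illegal
(2,5): no bracket -> illegal
(3,0): no bracket -> illegal
(3,2): no bracket -> illegal
(3,5): no bracket -> illegal
(3,6): no bracket -> illegal
(4,2): flips 1 -> legal
(4,6): no bracket -> illegal
(5,0): no bracket -> illegal
(5,1): no bracket -> illegal
(5,2): no bracket -> illegal
(5,3): no bracket -> illegal
(5,4): flips 2 -> legal
(5,5): flips 2 -> legal
(5,6): no bracket -> illegal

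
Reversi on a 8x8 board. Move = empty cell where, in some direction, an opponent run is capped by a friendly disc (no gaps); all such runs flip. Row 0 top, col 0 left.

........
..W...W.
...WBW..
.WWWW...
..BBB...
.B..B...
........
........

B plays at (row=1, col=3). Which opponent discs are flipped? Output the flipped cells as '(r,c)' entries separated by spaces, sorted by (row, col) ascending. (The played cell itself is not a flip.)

Answer: (2,3) (3,3)

Derivation:
Dir NW: first cell '.' (not opp) -> no flip
Dir N: first cell '.' (not opp) -> no flip
Dir NE: first cell '.' (not opp) -> no flip
Dir W: opp run (1,2), next='.' -> no flip
Dir E: first cell '.' (not opp) -> no flip
Dir SW: first cell '.' (not opp) -> no flip
Dir S: opp run (2,3) (3,3) capped by B -> flip
Dir SE: first cell 'B' (not opp) -> no flip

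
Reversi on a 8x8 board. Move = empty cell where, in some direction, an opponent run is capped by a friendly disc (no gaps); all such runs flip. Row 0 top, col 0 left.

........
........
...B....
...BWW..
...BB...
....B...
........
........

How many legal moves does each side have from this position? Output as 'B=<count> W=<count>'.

-- B to move --
(2,4): flips 1 -> legal
(2,5): flips 1 -> legal
(2,6): flips 1 -> legal
(3,6): flips 2 -> legal
(4,5): flips 1 -> legal
(4,6): no bracket -> illegal
B mobility = 5
-- W to move --
(1,2): flips 1 -> legal
(1,3): no bracket -> illegal
(1,4): no bracket -> illegal
(2,2): no bracket -> illegal
(2,4): no bracket -> illegal
(3,2): flips 1 -> legal
(4,2): no bracket -> illegal
(4,5): no bracket -> illegal
(5,2): flips 1 -> legal
(5,3): flips 1 -> legal
(5,5): no bracket -> illegal
(6,3): no bracket -> illegal
(6,4): flips 2 -> legal
(6,5): no bracket -> illegal
W mobility = 5

Answer: B=5 W=5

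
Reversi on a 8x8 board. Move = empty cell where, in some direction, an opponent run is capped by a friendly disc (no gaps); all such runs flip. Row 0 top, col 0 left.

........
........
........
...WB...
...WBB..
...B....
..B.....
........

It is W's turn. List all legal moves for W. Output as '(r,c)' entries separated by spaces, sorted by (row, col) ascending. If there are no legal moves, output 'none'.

Answer: (2,5) (3,5) (4,6) (5,5) (6,3)

Derivation:
(2,3): no bracket -> illegal
(2,4): no bracket -> illegal
(2,5): flips 1 -> legal
(3,5): flips 1 -> legal
(3,6): no bracket -> illegal
(4,2): no bracket -> illegal
(4,6): flips 2 -> legal
(5,1): no bracket -> illegal
(5,2): no bracket -> illegal
(5,4): no bracket -> illegal
(5,5): flips 1 -> legal
(5,6): no bracket -> illegal
(6,1): no bracket -> illegal
(6,3): flips 1 -> legal
(6,4): no bracket -> illegal
(7,1): no bracket -> illegal
(7,2): no bracket -> illegal
(7,3): no bracket -> illegal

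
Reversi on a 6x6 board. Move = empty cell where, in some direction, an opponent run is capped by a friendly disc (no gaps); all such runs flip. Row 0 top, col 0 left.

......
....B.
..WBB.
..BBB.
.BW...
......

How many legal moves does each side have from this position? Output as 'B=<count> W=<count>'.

Answer: B=6 W=4

Derivation:
-- B to move --
(1,1): flips 1 -> legal
(1,2): flips 1 -> legal
(1,3): no bracket -> illegal
(2,1): flips 1 -> legal
(3,1): no bracket -> illegal
(4,3): flips 1 -> legal
(5,1): flips 1 -> legal
(5,2): flips 1 -> legal
(5,3): no bracket -> illegal
B mobility = 6
-- W to move --
(0,3): no bracket -> illegal
(0,4): no bracket -> illegal
(0,5): no bracket -> illegal
(1,2): no bracket -> illegal
(1,3): no bracket -> illegal
(1,5): flips 2 -> legal
(2,1): no bracket -> illegal
(2,5): flips 2 -> legal
(3,0): no bracket -> illegal
(3,1): no bracket -> illegal
(3,5): no bracket -> illegal
(4,0): flips 1 -> legal
(4,3): no bracket -> illegal
(4,4): flips 1 -> legal
(4,5): no bracket -> illegal
(5,0): no bracket -> illegal
(5,1): no bracket -> illegal
(5,2): no bracket -> illegal
W mobility = 4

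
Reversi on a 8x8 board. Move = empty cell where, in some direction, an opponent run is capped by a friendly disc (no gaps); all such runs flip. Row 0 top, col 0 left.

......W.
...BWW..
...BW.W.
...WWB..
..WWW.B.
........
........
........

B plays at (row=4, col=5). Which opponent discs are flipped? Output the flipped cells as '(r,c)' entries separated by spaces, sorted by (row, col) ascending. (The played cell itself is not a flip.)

Dir NW: opp run (3,4) capped by B -> flip
Dir N: first cell 'B' (not opp) -> no flip
Dir NE: first cell '.' (not opp) -> no flip
Dir W: opp run (4,4) (4,3) (4,2), next='.' -> no flip
Dir E: first cell 'B' (not opp) -> no flip
Dir SW: first cell '.' (not opp) -> no flip
Dir S: first cell '.' (not opp) -> no flip
Dir SE: first cell '.' (not opp) -> no flip

Answer: (3,4)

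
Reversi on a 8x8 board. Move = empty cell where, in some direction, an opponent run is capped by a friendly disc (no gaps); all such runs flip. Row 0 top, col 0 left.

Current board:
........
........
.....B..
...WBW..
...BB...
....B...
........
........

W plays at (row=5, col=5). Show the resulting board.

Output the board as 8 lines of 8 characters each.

Place W at (5,5); scan 8 dirs for brackets.
Dir NW: opp run (4,4) capped by W -> flip
Dir N: first cell '.' (not opp) -> no flip
Dir NE: first cell '.' (not opp) -> no flip
Dir W: opp run (5,4), next='.' -> no flip
Dir E: first cell '.' (not opp) -> no flip
Dir SW: first cell '.' (not opp) -> no flip
Dir S: first cell '.' (not opp) -> no flip
Dir SE: first cell '.' (not opp) -> no flip
All flips: (4,4)

Answer: ........
........
.....B..
...WBW..
...BW...
....BW..
........
........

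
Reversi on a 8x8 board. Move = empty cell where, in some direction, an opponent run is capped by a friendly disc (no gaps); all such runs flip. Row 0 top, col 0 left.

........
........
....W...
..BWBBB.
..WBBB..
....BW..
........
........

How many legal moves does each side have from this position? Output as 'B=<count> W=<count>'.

-- B to move --
(1,3): flips 1 -> legal
(1,4): flips 1 -> legal
(1,5): no bracket -> illegal
(2,2): flips 1 -> legal
(2,3): flips 1 -> legal
(2,5): no bracket -> illegal
(3,1): no bracket -> illegal
(4,1): flips 1 -> legal
(4,6): no bracket -> illegal
(5,1): no bracket -> illegal
(5,2): flips 1 -> legal
(5,3): no bracket -> illegal
(5,6): flips 1 -> legal
(6,4): no bracket -> illegal
(6,5): flips 1 -> legal
(6,6): flips 1 -> legal
B mobility = 9
-- W to move --
(2,1): no bracket -> illegal
(2,2): flips 1 -> legal
(2,3): no bracket -> illegal
(2,5): flips 2 -> legal
(2,6): no bracket -> illegal
(2,7): no bracket -> illegal
(3,1): flips 1 -> legal
(3,7): flips 3 -> legal
(4,1): no bracket -> illegal
(4,6): flips 4 -> legal
(4,7): no bracket -> illegal
(5,2): no bracket -> illegal
(5,3): flips 2 -> legal
(5,6): no bracket -> illegal
(6,3): no bracket -> illegal
(6,4): flips 3 -> legal
(6,5): no bracket -> illegal
W mobility = 7

Answer: B=9 W=7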